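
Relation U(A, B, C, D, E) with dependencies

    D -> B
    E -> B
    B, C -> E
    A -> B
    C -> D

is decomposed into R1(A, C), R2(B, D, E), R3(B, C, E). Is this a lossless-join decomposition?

No

Chase test. Columns are A, B, C, D, E; row i has aⱼ where attribute j ∈ Ri, else bᵢⱼ.
Initial tableau (one row per fragment):
  row 1: a1 b12 a3 b14 b15
  row 2: b21 a2 b23 a4 a5
  row 3: b31 a2 a3 b34 a5
Rows 1 and 3 agree on C; apply C→D and equate their D entries.
Rows 1 and 3 agree on D; apply D→B and equate their B entries.
Rows 1 and 3 agree on B, C; apply B, C→E and equate their E entries.
No row becomes fully distinguished — the join is lossy.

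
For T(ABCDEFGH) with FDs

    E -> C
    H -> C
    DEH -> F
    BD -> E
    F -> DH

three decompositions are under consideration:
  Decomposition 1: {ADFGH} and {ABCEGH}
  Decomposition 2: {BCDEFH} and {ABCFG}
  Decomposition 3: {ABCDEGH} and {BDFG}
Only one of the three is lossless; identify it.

Decomposition 2

Decomposition 1: common = {AGH}, closure = {ACGH} → lossy.
Decomposition 2: common = {BCF}, closure = {BCDEFH} → lossless.
Decomposition 3: common = {BDG}, closure = {BCDEG} → lossy.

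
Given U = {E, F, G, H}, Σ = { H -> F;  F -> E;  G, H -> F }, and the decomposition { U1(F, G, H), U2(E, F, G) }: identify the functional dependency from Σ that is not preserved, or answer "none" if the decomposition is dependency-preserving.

none

H → F lies within U1.
F → E lies within U2.
G, H → F lies within U1.
Every dependency is enforceable on the fragments, so the decomposition is dependency-preserving.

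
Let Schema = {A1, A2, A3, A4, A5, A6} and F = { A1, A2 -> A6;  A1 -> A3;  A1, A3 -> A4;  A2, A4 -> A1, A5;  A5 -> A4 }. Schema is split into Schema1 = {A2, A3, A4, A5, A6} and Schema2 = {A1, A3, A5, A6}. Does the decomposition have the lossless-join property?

Common attributes: Schema1 ∩ Schema2 = {A3, A5, A6}.
Closure of {A3, A5, A6}: A5 → A4 applies, adding A4. So (A3, A5, A6)⁺ = {A3, A4, A5, A6}.
The closure contains neither all of Schema1 = {A2, A3, A4, A5, A6} nor all of Schema2 = {A1, A3, A5, A6}, so the common attributes are not a superkey of either fragment. The join is lossy.

No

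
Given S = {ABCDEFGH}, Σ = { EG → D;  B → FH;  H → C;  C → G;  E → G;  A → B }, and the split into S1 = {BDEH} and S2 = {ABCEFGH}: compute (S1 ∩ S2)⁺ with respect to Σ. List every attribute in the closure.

S1 ∩ S2 = {BEH}.
B → FH applies, adding F
H → C applies, adding C
C → G applies, adding G
EG → D applies, adding D
Closure: {BCDEFGH}.

BCDEFGH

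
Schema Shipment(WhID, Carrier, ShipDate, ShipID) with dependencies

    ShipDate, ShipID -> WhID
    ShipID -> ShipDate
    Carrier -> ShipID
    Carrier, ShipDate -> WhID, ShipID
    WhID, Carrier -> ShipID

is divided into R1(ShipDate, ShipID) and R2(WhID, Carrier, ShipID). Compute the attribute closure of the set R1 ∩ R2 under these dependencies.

WhID, ShipDate, ShipID

R1 ∩ R2 = {ShipID}.
ShipID → ShipDate applies, adding ShipDate
ShipDate, ShipID → WhID applies, adding WhID
Closure: {WhID, ShipDate, ShipID}.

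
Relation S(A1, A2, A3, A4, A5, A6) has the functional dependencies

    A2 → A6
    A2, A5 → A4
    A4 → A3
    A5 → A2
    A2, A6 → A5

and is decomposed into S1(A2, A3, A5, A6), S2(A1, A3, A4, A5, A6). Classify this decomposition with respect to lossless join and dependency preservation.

Lossless test: (A3, A5, A6)⁺ = {A2, A3, A4, A5, A6}, which contains all of one fragment — lossless.
Dependency preservation: A2, A5 → A4 is not contained in any single fragment, but the restricted closure of its left-hand side across the fragments still reaches the right-hand side; the remaining FDs each lie inside some fragment. All dependencies are preserved.

lossless and dependency-preserving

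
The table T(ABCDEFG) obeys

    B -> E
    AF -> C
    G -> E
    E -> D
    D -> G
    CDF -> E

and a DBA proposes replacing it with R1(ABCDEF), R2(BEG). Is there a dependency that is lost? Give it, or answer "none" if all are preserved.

B → E lies within R1.
AF → C lies within R1.
G → E lies within R2.
E → D lies within R1.
D → G: restricted closure across fragments reaches G.
CDF → E lies within R1.
Every dependency is enforceable on the fragments, so the decomposition is dependency-preserving.

none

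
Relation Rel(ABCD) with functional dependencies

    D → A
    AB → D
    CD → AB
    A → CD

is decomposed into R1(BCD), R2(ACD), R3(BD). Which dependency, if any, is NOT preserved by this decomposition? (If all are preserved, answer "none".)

none

D → A lies within R2.
AB → D: restricted closure across fragments reaches D.
CD → AB: restricted closure across fragments reaches AB.
A → CD lies within R2.
Every dependency is enforceable on the fragments, so the decomposition is dependency-preserving.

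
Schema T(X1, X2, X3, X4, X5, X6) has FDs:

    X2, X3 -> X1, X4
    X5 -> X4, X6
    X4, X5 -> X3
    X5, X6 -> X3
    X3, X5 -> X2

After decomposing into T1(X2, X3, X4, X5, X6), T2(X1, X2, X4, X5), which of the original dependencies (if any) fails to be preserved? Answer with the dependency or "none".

X2, X3 -> X1, X4

Check X2, X3 → X1, X4: no single fragment contains all of {X1, X2, X3, X4}, and the restricted closure of {X2, X3} across the fragments never reaches {X1, X4}.
X5 → X4, X6 is preserved.
X4, X5 → X3 is preserved.
X5, X6 → X3 is preserved.
X3, X5 → X2 is preserved.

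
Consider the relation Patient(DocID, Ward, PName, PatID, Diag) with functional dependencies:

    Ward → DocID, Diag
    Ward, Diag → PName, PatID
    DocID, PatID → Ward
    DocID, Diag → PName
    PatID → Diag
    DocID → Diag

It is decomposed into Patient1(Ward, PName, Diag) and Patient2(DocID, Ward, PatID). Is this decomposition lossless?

Yes

Common attributes: Patient1 ∩ Patient2 = {Ward}.
Closure of {Ward}: Ward → DocID, Diag applies, adding DocID, Diag; Ward, Diag → PName, PatID applies, adding PName, PatID. So (Ward)⁺ = {DocID, Ward, PName, PatID, Diag}.
This closure contains every attribute of Patient1, so Patient1 ∩ Patient2 → Patient1. The join is lossless.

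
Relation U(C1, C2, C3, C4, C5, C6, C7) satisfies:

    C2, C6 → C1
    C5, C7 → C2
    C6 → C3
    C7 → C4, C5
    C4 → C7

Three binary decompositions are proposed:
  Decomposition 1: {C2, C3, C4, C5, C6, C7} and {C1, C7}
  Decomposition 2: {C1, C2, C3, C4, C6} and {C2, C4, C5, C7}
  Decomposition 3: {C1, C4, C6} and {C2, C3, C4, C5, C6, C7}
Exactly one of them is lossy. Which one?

Decomposition 1: common = {C7}, closure = {C2, C4, C5, C7} → lossy.
Decomposition 2: common = {C2, C4}, closure = {C2, C4, C5, C7} → lossless.
Decomposition 3: common = {C4, C6}, closure = {C1, C2, C3, C4, C5, C6, C7} → lossless.

Decomposition 1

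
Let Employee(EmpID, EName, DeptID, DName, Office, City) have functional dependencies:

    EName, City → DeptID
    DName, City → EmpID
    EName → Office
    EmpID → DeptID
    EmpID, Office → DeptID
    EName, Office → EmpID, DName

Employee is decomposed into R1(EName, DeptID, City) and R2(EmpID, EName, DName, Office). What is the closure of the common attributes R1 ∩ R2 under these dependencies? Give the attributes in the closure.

R1 ∩ R2 = {EName}.
EName → Office applies, adding Office
EName, Office → EmpID, DName applies, adding EmpID, DName
EmpID → DeptID applies, adding DeptID
Closure: {EmpID, EName, DeptID, DName, Office}.

EmpID, EName, DeptID, DName, Office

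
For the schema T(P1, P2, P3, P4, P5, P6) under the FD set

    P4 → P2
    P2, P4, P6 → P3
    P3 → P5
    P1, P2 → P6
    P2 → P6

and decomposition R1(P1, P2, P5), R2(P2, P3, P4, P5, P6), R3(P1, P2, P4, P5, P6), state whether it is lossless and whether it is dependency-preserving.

lossless and dependency-preserving

Lossless test (chase): Rows 2 and 3 agree on P2, P4, P6; apply P2, P4, P6→P3 and equate their P3 entries. Rows 1 and 3 agree on P1, P2; apply P1, P2→P6 and equate their P6 entries. Row 3 is now all distinguished symbols — the join is lossless.
Dependency preservation: every FD's attributes lie within a single fragment, so each can be enforced locally — preserved.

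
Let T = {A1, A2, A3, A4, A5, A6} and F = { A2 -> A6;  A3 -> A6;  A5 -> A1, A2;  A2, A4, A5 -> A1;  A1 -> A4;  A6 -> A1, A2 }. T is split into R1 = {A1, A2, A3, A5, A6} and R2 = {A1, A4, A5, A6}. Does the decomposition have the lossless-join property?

Yes

Common attributes: R1 ∩ R2 = {A1, A5, A6}.
Closure of {A1, A5, A6}: A5 → A1, A2 applies, adding A2; A1 → A4 applies, adding A4. So (A1, A5, A6)⁺ = {A1, A2, A4, A5, A6}.
This closure contains every attribute of R2, so R1 ∩ R2 → R2. The join is lossless.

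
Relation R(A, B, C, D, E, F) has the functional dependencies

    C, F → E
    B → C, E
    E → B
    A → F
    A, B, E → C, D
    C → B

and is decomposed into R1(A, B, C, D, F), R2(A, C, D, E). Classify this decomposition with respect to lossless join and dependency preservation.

lossless and dependency-preserving

Lossless test: (A, C, D)⁺ = {A, B, C, D, E, F}, which contains all of one fragment — lossless.
Dependency preservation: C, F → E; B → C, E; E → B; A, B, E → C, D are not contained in any single fragment, but the restricted closure of each left-hand side across the fragments still reaches the right-hand side; the remaining FDs each lie inside some fragment. All dependencies are preserved.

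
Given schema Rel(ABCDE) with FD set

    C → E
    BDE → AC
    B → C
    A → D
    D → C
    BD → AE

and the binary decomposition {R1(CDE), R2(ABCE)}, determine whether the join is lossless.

Common attributes: R1 ∩ R2 = {CE}.
No dependency enlarges {CE}, so (CE)⁺ = {CE}.
The closure contains neither all of R1 = {CDE} nor all of R2 = {ABCE}, so the common attributes are not a superkey of either fragment. The join is lossy.

No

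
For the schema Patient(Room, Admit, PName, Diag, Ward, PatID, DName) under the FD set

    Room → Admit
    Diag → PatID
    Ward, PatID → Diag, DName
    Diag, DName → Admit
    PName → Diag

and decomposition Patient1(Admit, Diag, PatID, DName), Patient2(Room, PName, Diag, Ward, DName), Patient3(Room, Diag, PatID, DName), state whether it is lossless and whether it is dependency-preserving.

lossless but not dependency-preserving

Lossless test (chase): Rows 2 and 3 agree on Room; apply Room→Admit and equate their Admit entries. Rows 1 and 2 agree on Diag; apply Diag→PatID and equate their PatID entries. Rows 1 and 2 agree on Diag, DName; apply Diag, DName→Admit and equate their Admit entries. Row 2 is now all distinguished symbols — the join is lossless.
Dependency preservation: the restricted closure of {Room} across the fragments never reaches {Admit}, so Room → Admit cannot be enforced without a join — not preserved.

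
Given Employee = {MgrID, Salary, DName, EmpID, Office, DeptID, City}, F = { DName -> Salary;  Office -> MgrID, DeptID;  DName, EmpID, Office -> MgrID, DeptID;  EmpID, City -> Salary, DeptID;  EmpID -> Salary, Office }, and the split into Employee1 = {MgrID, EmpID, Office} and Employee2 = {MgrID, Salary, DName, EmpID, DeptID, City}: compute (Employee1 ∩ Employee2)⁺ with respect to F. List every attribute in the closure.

MgrID, Salary, EmpID, Office, DeptID

Employee1 ∩ Employee2 = {MgrID, EmpID}.
EmpID → Salary, Office applies, adding Salary, Office
Office → MgrID, DeptID applies, adding DeptID
Closure: {MgrID, Salary, EmpID, Office, DeptID}.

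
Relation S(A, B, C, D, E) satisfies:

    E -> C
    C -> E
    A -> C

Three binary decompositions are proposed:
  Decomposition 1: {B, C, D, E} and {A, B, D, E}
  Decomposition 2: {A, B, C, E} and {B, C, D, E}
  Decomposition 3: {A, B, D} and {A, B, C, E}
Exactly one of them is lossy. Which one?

Decomposition 1: common = {B, D, E}, closure = {B, C, D, E} → lossless.
Decomposition 2: common = {B, C, E}, closure = {B, C, E} → lossy.
Decomposition 3: common = {A, B}, closure = {A, B, C, E} → lossless.

Decomposition 2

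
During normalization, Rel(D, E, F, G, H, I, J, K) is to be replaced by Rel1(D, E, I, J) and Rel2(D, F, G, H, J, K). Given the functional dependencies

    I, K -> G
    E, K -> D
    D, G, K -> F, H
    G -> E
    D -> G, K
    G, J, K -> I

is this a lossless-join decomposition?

Yes

Common attributes: Rel1 ∩ Rel2 = {D, J}.
Closure of {D, J}: D → G, K applies, adding G, K; G, J, K → I applies, adding I; D, G, K → F, H applies, adding F, H; G → E applies, adding E. So (D, J)⁺ = {D, E, F, G, H, I, J, K}.
This closure contains every attribute of Rel1, so Rel1 ∩ Rel2 → Rel1. The join is lossless.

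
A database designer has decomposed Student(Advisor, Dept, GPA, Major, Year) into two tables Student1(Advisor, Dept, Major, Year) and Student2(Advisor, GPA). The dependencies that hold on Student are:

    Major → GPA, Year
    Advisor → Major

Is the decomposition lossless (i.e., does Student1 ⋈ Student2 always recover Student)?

Yes

Common attributes: Student1 ∩ Student2 = {Advisor}.
Closure of {Advisor}: Advisor → Major applies, adding Major; Major → GPA, Year applies, adding GPA, Year. So (Advisor)⁺ = {Advisor, GPA, Major, Year}.
This closure contains every attribute of Student2, so Student1 ∩ Student2 → Student2. The join is lossless.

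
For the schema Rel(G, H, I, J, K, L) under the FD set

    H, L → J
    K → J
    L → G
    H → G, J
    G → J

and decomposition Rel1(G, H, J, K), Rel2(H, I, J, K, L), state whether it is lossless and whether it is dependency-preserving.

lossless but not dependency-preserving

Lossless test: (H, J, K)⁺ = {G, H, J, K}, which contains all of one fragment — lossless.
Dependency preservation: the restricted closure of {L} across the fragments never reaches {G}, so L → G cannot be enforced without a join — not preserved.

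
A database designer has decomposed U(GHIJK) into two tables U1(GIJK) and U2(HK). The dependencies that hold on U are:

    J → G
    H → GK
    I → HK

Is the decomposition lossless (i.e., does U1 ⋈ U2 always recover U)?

Common attributes: U1 ∩ U2 = {K}.
No dependency enlarges {K}, so (K)⁺ = {K}.
The closure contains neither all of U1 = {GIJK} nor all of U2 = {HK}, so the common attributes are not a superkey of either fragment. The join is lossy.

No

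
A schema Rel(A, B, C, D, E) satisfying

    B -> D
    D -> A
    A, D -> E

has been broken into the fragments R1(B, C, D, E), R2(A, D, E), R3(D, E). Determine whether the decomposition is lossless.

Yes

Chase test. Columns are A, B, C, D, E; row i has aⱼ where attribute j ∈ Ri, else bᵢⱼ.
Initial tableau (one row per fragment):
  row 1: b11 a2 a3 a4 a5
  row 2: a1 b22 b23 a4 a5
  row 3: b31 b32 b33 a4 a5
Rows 1 and 2 agree on D; apply D→A and equate their A entries.
Rows 1 and 3 agree on D; apply D→A and equate their A entries.
Row 1 is now all distinguished symbols — the join is lossless.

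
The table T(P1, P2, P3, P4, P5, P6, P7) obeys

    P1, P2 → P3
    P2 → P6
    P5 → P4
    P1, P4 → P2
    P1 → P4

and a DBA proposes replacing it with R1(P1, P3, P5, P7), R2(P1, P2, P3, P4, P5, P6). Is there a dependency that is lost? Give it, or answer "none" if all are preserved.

P1, P2 → P3 lies within R2.
P2 → P6 lies within R2.
P5 → P4 lies within R2.
P1, P4 → P2 lies within R2.
P1 → P4 lies within R2.
Every dependency is enforceable on the fragments, so the decomposition is dependency-preserving.

none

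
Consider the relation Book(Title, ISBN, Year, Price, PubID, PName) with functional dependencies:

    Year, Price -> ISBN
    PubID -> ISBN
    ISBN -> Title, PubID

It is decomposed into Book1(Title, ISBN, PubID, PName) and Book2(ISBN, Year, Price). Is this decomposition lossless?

Common attributes: Book1 ∩ Book2 = {ISBN}.
Closure of {ISBN}: ISBN → Title, PubID applies, adding Title, PubID. So (ISBN)⁺ = {Title, ISBN, PubID}.
The closure contains neither all of Book1 = {Title, ISBN, PubID, PName} nor all of Book2 = {ISBN, Year, Price}, so the common attributes are not a superkey of either fragment. The join is lossy.

No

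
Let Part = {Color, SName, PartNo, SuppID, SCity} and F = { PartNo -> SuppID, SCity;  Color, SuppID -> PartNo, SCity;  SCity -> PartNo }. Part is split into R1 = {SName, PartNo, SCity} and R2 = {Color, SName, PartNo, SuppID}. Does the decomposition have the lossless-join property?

Common attributes: R1 ∩ R2 = {SName, PartNo}.
Closure of {SName, PartNo}: PartNo → SuppID, SCity applies, adding SuppID, SCity. So (SName, PartNo)⁺ = {SName, PartNo, SuppID, SCity}.
This closure contains every attribute of R1, so R1 ∩ R2 → R1. The join is lossless.

Yes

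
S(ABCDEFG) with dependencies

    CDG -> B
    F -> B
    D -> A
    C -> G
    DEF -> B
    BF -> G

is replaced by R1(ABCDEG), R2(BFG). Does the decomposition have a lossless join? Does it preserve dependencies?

Lossless test: (BG)⁺ = {BG}, which is a superkey of neither fragment — lossy.
Dependency preservation: DEF → B is not contained in any single fragment, but the restricted closure of its left-hand side across the fragments still reaches the right-hand side; the remaining FDs each lie inside some fragment. All dependencies are preserved.

lossy but dependency-preserving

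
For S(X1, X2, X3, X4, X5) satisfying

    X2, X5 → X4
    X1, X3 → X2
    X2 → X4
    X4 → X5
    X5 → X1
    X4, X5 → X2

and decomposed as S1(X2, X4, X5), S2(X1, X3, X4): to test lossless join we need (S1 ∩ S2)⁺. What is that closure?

S1 ∩ S2 = {X4}.
X4 → X5 applies, adding X5
X5 → X1 applies, adding X1
X4, X5 → X2 applies, adding X2
Closure: {X1, X2, X4, X5}.

X1, X2, X4, X5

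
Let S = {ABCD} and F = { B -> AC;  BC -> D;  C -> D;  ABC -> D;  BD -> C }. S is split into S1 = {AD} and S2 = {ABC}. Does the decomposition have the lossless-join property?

Common attributes: S1 ∩ S2 = {A}.
No dependency enlarges {A}, so (A)⁺ = {A}.
The closure contains neither all of S1 = {AD} nor all of S2 = {ABC}, so the common attributes are not a superkey of either fragment. The join is lossy.

No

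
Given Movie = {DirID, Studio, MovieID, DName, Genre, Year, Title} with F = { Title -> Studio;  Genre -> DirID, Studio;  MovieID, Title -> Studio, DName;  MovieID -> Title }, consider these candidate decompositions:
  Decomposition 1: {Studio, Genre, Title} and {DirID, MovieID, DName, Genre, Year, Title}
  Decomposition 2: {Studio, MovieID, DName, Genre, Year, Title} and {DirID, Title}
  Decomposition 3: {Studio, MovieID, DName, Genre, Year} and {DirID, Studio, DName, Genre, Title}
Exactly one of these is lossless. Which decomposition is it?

Decomposition 1: common = {Genre, Title}, closure = {DirID, Studio, Genre, Title} → lossless.
Decomposition 2: common = {Title}, closure = {Studio, Title} → lossy.
Decomposition 3: common = {Studio, DName, Genre}, closure = {DirID, Studio, DName, Genre} → lossy.

Decomposition 1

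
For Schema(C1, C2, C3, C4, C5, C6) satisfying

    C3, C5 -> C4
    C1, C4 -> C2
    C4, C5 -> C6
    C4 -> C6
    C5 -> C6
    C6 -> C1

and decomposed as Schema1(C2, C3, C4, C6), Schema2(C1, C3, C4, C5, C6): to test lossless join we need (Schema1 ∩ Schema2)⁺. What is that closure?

C1, C2, C3, C4, C6

Schema1 ∩ Schema2 = {C3, C4, C6}.
C6 → C1 applies, adding C1
C1, C4 → C2 applies, adding C2
Closure: {C1, C2, C3, C4, C6}.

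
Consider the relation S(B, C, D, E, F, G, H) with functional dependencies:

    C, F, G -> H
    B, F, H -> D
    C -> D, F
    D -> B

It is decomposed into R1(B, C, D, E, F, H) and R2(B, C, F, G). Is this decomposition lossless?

No

Common attributes: R1 ∩ R2 = {B, C, F}.
Closure of {B, C, F}: C → D, F applies, adding D. So (B, C, F)⁺ = {B, C, D, F}.
The closure contains neither all of R1 = {B, C, D, E, F, H} nor all of R2 = {B, C, F, G}, so the common attributes are not a superkey of either fragment. The join is lossy.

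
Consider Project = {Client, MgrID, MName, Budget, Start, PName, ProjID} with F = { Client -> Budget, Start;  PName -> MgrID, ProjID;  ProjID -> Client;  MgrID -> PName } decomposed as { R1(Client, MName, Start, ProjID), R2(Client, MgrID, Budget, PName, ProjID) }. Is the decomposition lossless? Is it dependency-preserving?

Lossless test: (Client, ProjID)⁺ = {Client, Budget, Start, ProjID}, which is a superkey of neither fragment — lossy.
Dependency preservation: Client → Budget, Start is not contained in any single fragment, but the restricted closure of its left-hand side across the fragments still reaches the right-hand side; the remaining FDs each lie inside some fragment. All dependencies are preserved.

lossy but dependency-preserving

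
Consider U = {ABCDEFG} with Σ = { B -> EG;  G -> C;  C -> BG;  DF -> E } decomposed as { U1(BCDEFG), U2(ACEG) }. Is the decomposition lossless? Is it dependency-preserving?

Lossless test: (CEG)⁺ = {BCEG}, which is a superkey of neither fragment — lossy.
Dependency preservation: every FD's attributes lie within a single fragment, so each can be enforced locally — preserved.

lossy but dependency-preserving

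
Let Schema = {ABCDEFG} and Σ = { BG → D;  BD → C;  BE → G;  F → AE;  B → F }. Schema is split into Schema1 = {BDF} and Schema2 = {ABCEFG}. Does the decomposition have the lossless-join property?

Yes

Common attributes: Schema1 ∩ Schema2 = {BF}.
Closure of {BF}: F → AE applies, adding AE; BE → G applies, adding G; BG → D applies, adding D; BD → C applies, adding C. So (BF)⁺ = {ABCDEFG}.
This closure contains every attribute of Schema1, so Schema1 ∩ Schema2 → Schema1. The join is lossless.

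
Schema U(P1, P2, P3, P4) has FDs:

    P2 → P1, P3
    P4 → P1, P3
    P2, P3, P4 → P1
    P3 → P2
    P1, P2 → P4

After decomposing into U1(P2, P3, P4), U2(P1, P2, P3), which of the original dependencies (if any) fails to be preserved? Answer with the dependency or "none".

none

P2 → P1, P3 lies within U2.
P4 → P1, P3: restricted closure across fragments reaches P1, P3.
P2, P3, P4 → P1: restricted closure across fragments reaches P1.
P3 → P2 lies within U1.
P1, P2 → P4: restricted closure across fragments reaches P4.
Every dependency is enforceable on the fragments, so the decomposition is dependency-preserving.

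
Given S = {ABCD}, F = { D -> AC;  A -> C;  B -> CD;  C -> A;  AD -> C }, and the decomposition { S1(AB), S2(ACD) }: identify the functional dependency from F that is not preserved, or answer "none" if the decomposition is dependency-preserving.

B -> CD

Check B → CD: no single fragment contains all of {BCD}, and the restricted closure of {B} across the fragments never reaches {CD}.
D → AC is preserved.
A → C is preserved.
C → A is preserved.
AD → C is preserved.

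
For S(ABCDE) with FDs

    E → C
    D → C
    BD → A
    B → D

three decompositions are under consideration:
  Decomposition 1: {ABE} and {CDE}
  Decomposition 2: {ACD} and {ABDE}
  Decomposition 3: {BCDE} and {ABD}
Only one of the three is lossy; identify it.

Decomposition 1: common = {E}, closure = {CE} → lossy.
Decomposition 2: common = {AD}, closure = {ACD} → lossless.
Decomposition 3: common = {BD}, closure = {ABCD} → lossless.

Decomposition 1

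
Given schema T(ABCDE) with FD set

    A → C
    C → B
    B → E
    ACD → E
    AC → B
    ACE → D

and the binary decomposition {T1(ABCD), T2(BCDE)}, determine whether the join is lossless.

Yes

Common attributes: T1 ∩ T2 = {BCD}.
Closure of {BCD}: B → E applies, adding E. So (BCD)⁺ = {BCDE}.
This closure contains every attribute of T2, so T1 ∩ T2 → T2. The join is lossless.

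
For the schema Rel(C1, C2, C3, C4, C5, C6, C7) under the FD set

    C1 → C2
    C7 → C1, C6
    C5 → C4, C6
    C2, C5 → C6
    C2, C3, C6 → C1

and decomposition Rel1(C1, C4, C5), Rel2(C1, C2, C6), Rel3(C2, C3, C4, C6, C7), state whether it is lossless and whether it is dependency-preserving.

Lossless test (chase): Rows 1 and 2 agree on C1; apply C1→C2 and equate their C2 entries. No row becomes fully distinguished — the join is lossy.
Dependency preservation: the restricted closure of {C7} across the fragments never reaches {C1, C6}, so C7 → C1, C6 cannot be enforced without a join — not preserved.

lossy and not dependency-preserving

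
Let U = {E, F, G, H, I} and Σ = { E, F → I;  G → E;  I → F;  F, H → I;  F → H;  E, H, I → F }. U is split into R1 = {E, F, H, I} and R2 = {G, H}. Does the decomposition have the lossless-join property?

Common attributes: R1 ∩ R2 = {H}.
No dependency enlarges {H}, so (H)⁺ = {H}.
The closure contains neither all of R1 = {E, F, H, I} nor all of R2 = {G, H}, so the common attributes are not a superkey of either fragment. The join is lossy.

No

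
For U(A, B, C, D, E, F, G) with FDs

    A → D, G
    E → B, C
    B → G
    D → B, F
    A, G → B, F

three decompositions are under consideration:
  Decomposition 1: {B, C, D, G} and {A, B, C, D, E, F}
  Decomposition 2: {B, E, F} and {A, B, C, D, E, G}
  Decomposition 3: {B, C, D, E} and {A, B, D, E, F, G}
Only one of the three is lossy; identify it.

Decomposition 1: common = {B, C, D}, closure = {B, C, D, F, G} → lossless.
Decomposition 2: common = {B, E}, closure = {B, C, E, G} → lossy.
Decomposition 3: common = {B, D, E}, closure = {B, C, D, E, F, G} → lossless.

Decomposition 2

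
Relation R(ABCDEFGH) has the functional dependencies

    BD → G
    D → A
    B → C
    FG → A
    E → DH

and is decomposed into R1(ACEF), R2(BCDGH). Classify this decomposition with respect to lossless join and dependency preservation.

lossy and not dependency-preserving

Lossless test: (C)⁺ = {C}, which is a superkey of neither fragment — lossy.
Dependency preservation: the restricted closure of {D} across the fragments never reaches {A}, so D → A cannot be enforced without a join — not preserved.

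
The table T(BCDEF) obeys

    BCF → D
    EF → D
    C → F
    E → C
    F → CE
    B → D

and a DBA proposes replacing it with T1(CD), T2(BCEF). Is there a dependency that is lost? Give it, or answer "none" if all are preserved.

B → D

Check B → D: no single fragment contains all of {BD}, and the restricted closure of {B} across the fragments never reaches {D}.
BCF → D is preserved.
EF → D is preserved.
C → F is preserved.
E → C is preserved.
F → CE is preserved.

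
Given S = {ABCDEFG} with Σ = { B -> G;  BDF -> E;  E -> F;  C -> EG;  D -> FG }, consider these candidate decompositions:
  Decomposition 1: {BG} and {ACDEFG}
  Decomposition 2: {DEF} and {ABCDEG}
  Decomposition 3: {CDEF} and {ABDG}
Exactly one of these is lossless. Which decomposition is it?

Decomposition 1: common = {G}, closure = {G} → lossy.
Decomposition 2: common = {DE}, closure = {DEFG} → lossless.
Decomposition 3: common = {D}, closure = {DFG} → lossy.

Decomposition 2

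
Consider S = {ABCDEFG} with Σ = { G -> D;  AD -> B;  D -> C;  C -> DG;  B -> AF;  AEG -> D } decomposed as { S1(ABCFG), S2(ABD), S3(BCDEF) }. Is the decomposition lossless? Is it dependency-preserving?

lossless and dependency-preserving

Lossless test (chase): Rows 2 and 3 agree on D; apply D→C and equate their C entries. Rows 1 and 2 agree on C; apply C→DG and equate their DG entries. Rows 1 and 3 agree on C; apply C→DG and equate their DG entries. Rows 1 and 2 agree on B; apply B→AF and equate their AF entries. Rows 1 and 3 agree on B; apply B→AF and equate their AF entries. Row 3 is now all distinguished symbols — the join is lossless.
Dependency preservation: G → D; C → DG; AEG → D are not contained in any single fragment, but the restricted closure of each left-hand side across the fragments still reaches the right-hand side; the remaining FDs each lie inside some fragment. All dependencies are preserved.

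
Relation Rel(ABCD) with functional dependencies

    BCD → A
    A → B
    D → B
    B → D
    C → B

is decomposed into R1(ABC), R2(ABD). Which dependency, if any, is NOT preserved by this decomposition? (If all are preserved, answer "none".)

none

BCD → A: restricted closure across fragments reaches A.
A → B lies within R1.
D → B lies within R2.
B → D lies within R2.
C → B lies within R1.
Every dependency is enforceable on the fragments, so the decomposition is dependency-preserving.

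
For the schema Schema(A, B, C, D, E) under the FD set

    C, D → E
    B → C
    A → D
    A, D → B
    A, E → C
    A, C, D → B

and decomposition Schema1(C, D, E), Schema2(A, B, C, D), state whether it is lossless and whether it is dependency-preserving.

Lossless test: (C, D)⁺ = {C, D, E}, which contains all of one fragment — lossless.
Dependency preservation: A, E → C is not contained in any single fragment, but the restricted closure of its left-hand side across the fragments still reaches the right-hand side; the remaining FDs each lie inside some fragment. All dependencies are preserved.

lossless and dependency-preserving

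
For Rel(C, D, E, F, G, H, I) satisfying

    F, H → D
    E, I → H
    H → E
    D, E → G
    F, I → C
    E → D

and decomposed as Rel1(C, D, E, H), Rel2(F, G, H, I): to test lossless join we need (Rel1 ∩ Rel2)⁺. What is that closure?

Rel1 ∩ Rel2 = {H}.
H → E applies, adding E
E → D applies, adding D
D, E → G applies, adding G
Closure: {D, E, G, H}.

D, E, G, H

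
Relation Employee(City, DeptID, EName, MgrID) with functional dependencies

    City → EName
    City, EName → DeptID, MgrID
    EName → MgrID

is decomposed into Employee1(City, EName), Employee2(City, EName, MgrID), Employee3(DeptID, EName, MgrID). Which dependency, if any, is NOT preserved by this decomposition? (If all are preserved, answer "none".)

City, EName → DeptID, MgrID

Check City, EName → DeptID, MgrID: no single fragment contains all of {City, DeptID, EName, MgrID}, and the restricted closure of {City, EName} across the fragments never reaches {DeptID, MgrID}.
City → EName is preserved.
EName → MgrID is preserved.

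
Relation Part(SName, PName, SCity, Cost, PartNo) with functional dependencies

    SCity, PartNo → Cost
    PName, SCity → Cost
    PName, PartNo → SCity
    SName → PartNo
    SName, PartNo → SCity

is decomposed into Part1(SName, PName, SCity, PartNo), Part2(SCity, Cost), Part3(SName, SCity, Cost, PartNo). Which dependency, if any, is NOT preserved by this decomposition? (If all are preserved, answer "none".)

PName, SCity → Cost

Check PName, SCity → Cost: no single fragment contains all of {PName, SCity, Cost}, and the restricted closure of {PName, SCity} across the fragments never reaches {Cost}.
SCity, PartNo → Cost is preserved.
PName, PartNo → SCity is preserved.
SName → PartNo is preserved.
SName, PartNo → SCity is preserved.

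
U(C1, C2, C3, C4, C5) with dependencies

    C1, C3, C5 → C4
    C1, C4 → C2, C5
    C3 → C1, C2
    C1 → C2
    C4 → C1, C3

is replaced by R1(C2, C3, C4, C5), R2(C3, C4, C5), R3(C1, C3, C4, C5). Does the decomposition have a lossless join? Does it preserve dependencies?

Lossless test (chase): Rows 1 and 2 agree on C3; apply C3→C1, C2 and equate their C1, C2 entries. Rows 1 and 3 agree on C3; apply C3→C1, C2 and equate their C1, C2 entries. Row 1 is now all distinguished symbols — the join is lossless.
Dependency preservation: the restricted closure of {C1} across the fragments never reaches {C2}, so C1 → C2 cannot be enforced without a join — not preserved.

lossless but not dependency-preserving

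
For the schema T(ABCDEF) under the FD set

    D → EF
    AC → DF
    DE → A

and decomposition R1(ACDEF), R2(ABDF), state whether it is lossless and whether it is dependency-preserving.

lossy but dependency-preserving

Lossless test: (ADF)⁺ = {ADEF}, which is a superkey of neither fragment — lossy.
Dependency preservation: every FD's attributes lie within a single fragment, so each can be enforced locally — preserved.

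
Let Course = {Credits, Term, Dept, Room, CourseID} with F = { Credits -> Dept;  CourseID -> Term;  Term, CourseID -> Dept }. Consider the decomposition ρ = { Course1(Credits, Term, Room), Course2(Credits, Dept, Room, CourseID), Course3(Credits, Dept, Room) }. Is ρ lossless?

Chase test. Columns are Credits, Term, Dept, Room, CourseID; row i has aⱼ where attribute j ∈ Coursei, else bᵢⱼ.
Initial tableau (one row per fragment):
  row 1: a1 a2 b13 a4 b15
  row 2: a1 b22 a3 a4 a5
  row 3: a1 b32 a3 a4 b35
Rows 1 and 2 agree on Credits; apply Credits→Dept and equate their Dept entries.
No row becomes fully distinguished — the join is lossy.

No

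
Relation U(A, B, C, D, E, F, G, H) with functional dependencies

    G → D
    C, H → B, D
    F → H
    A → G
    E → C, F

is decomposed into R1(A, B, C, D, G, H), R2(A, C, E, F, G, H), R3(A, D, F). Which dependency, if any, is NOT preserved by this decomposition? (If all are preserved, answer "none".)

none

G → D lies within R1.
C, H → B, D lies within R1.
F → H lies within R2.
A → G lies within R1.
E → C, F lies within R2.
Every dependency is enforceable on the fragments, so the decomposition is dependency-preserving.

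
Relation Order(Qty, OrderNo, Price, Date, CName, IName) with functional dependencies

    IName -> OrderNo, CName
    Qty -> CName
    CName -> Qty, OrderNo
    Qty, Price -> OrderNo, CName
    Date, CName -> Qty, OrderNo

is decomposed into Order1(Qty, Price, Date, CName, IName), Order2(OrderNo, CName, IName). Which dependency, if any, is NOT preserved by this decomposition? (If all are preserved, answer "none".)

none

IName → OrderNo, CName lies within Order2.
Qty → CName lies within Order1.
CName → Qty, OrderNo: restricted closure across fragments reaches Qty, OrderNo.
Qty, Price → OrderNo, CName: restricted closure across fragments reaches OrderNo, CName.
Date, CName → Qty, OrderNo: restricted closure across fragments reaches Qty, OrderNo.
Every dependency is enforceable on the fragments, so the decomposition is dependency-preserving.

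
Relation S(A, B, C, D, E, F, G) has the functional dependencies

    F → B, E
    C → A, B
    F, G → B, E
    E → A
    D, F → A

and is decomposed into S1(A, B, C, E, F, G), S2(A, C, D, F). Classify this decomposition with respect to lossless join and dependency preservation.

lossy but dependency-preserving

Lossless test: (A, C, F)⁺ = {A, B, C, E, F}, which is a superkey of neither fragment — lossy.
Dependency preservation: every FD's attributes lie within a single fragment, so each can be enforced locally — preserved.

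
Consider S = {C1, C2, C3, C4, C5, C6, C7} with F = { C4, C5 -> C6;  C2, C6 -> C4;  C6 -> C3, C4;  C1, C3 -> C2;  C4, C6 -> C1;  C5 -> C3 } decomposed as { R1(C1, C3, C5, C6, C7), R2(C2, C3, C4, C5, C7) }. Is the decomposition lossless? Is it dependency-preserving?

lossy and not dependency-preserving

Lossless test: (C3, C5, C7)⁺ = {C3, C5, C7}, which is a superkey of neither fragment — lossy.
Dependency preservation: the restricted closure of {C4, C5} across the fragments never reaches {C6}, so C4, C5 → C6 cannot be enforced without a join — not preserved.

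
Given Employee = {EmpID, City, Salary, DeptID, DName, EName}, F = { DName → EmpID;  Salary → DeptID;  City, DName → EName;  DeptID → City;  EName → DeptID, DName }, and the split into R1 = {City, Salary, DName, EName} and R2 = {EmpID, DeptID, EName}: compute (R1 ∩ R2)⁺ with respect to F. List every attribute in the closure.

EmpID, City, DeptID, DName, EName

R1 ∩ R2 = {EName}.
EName → DeptID, DName applies, adding DeptID, DName
DName → EmpID applies, adding EmpID
DeptID → City applies, adding City
Closure: {EmpID, City, DeptID, DName, EName}.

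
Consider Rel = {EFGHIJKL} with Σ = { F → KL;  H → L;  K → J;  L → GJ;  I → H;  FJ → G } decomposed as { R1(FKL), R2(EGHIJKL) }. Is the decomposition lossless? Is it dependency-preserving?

Lossless test: (KL)⁺ = {GJKL}, which is a superkey of neither fragment — lossy.
Dependency preservation: FJ → G is not contained in any single fragment, but the restricted closure of its left-hand side across the fragments still reaches the right-hand side; the remaining FDs each lie inside some fragment. All dependencies are preserved.

lossy but dependency-preserving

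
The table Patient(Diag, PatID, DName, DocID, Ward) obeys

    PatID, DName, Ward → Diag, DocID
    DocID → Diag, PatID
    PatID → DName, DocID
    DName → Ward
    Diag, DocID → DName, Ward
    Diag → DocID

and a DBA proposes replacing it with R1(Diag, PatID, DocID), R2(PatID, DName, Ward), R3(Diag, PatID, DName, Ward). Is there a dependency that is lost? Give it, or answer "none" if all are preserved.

none

PatID, DName, Ward → Diag, DocID: restricted closure across fragments reaches Diag, DocID.
DocID → Diag, PatID lies within R1.
PatID → DName, DocID: restricted closure across fragments reaches DName, DocID.
DName → Ward lies within R2.
Diag, DocID → DName, Ward: restricted closure across fragments reaches DName, Ward.
Diag → DocID lies within R1.
Every dependency is enforceable on the fragments, so the decomposition is dependency-preserving.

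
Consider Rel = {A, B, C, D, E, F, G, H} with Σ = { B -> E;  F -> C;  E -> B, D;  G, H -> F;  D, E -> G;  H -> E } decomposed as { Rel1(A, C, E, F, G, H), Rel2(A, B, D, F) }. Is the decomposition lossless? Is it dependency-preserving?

lossy and not dependency-preserving

Lossless test: (A, F)⁺ = {A, C, F}, which is a superkey of neither fragment — lossy.
Dependency preservation: the restricted closure of {B} across the fragments never reaches {E}, so B → E cannot be enforced without a join — not preserved.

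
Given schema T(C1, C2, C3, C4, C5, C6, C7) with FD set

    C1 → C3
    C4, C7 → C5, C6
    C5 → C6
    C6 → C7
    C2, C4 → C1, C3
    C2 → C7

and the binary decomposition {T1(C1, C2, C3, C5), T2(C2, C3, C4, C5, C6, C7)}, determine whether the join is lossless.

Common attributes: T1 ∩ T2 = {C2, C3, C5}.
Closure of {C2, C3, C5}: C5 → C6 applies, adding C6; C6 → C7 applies, adding C7. So (C2, C3, C5)⁺ = {C2, C3, C5, C6, C7}.
The closure contains neither all of T1 = {C1, C2, C3, C5} nor all of T2 = {C2, C3, C4, C5, C6, C7}, so the common attributes are not a superkey of either fragment. The join is lossy.

No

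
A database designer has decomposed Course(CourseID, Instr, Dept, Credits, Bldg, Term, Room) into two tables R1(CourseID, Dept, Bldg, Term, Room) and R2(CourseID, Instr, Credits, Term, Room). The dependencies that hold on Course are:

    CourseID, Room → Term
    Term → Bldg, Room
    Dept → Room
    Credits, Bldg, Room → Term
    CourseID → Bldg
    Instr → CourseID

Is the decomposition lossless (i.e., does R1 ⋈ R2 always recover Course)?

Common attributes: R1 ∩ R2 = {CourseID, Term, Room}.
Closure of {CourseID, Term, Room}: Term → Bldg, Room applies, adding Bldg. So (CourseID, Term, Room)⁺ = {CourseID, Bldg, Term, Room}.
The closure contains neither all of R1 = {CourseID, Dept, Bldg, Term, Room} nor all of R2 = {CourseID, Instr, Credits, Term, Room}, so the common attributes are not a superkey of either fragment. The join is lossy.

No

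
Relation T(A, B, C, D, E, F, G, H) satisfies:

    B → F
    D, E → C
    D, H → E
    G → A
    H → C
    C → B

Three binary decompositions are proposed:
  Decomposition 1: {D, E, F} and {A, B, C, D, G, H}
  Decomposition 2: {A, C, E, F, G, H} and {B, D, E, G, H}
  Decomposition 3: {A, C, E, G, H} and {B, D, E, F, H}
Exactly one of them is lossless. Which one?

Decomposition 1: common = {D}, closure = {D} → lossy.
Decomposition 2: common = {E, G, H}, closure = {A, B, C, E, F, G, H} → lossless.
Decomposition 3: common = {E, H}, closure = {B, C, E, F, H} → lossy.

Decomposition 2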